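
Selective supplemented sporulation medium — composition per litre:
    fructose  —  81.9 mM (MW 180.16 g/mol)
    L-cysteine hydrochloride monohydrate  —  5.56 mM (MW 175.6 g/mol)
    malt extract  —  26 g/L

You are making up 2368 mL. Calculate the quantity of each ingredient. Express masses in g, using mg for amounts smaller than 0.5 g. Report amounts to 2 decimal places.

Scale factor relative to 1 L: 2.368.
fructose: 81.9 mmol/L × 180.16 g/mol × 2.368 L ÷ 1000 = 34.94 g
L-cysteine hydrochloride monohydrate: 5.56 mmol/L × 175.6 g/mol × 2.368 L ÷ 1000 = 2.31 g
malt extract: 26 g/L × 2.368 L = 61.57 g

fructose 34.94 g; L-cysteine hydrochloride monohydrate 2.31 g; malt extract 61.57 g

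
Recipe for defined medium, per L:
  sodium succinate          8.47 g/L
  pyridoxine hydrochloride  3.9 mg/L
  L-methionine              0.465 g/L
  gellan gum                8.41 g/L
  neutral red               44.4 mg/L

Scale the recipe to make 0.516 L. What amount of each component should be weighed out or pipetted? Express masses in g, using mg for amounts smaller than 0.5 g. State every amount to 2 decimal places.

sodium succinate 4.37 g; pyridoxine hydrochloride 2.01 mg; L-methionine 239.94 mg; gellan gum 4.34 g; neutral red 22.91 mg

Scale factor relative to 1 L: 0.516.
sodium succinate: 8.47 g/L × 0.516 L = 4.37 g
pyridoxine hydrochloride: 3.9 mg/L × 0.516 L = 2.01 mg
L-methionine: 0.465 g/L × 0.516 L = 0.23994 g = 239.94 mg
gellan gum: 8.41 g/L × 0.516 L = 4.34 g
neutral red: 44.4 mg/L × 0.516 L = 22.91 mg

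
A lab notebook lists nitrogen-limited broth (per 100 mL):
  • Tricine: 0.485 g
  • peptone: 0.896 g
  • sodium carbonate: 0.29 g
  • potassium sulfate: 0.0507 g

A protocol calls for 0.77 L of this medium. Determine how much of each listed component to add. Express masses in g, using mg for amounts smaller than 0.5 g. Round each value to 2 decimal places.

Ratio of target to recipe volume: 770 / 100 = 7.7.
Tricine: 0.485 g × (770 mL / 100 mL) = 3.73 g
peptone: 0.896 g × (770 mL / 100 mL) = 6.90 g
sodium carbonate: 0.29 g × (770 mL / 100 mL) = 2.23 g
potassium sulfate: 0.0507 g × (770 mL / 100 mL) = 0.39039 g = 390.39 mg

Tricine 3.73 g; peptone 6.90 g; sodium carbonate 2.23 g; potassium sulfate 390.39 mg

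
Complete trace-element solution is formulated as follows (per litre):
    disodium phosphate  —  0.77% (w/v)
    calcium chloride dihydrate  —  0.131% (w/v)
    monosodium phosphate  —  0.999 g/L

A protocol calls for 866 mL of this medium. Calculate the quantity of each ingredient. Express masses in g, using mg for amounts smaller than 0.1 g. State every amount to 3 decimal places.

Working volume: 866 mL = 0.866 L.
disodium phosphate: 0.77 g per 100 mL × 866 mL ÷ 100 = 6.668 g
calcium chloride dihydrate: 0.131 g per 100 mL × 866 mL ÷ 100 = 1.134 g
monosodium phosphate: 0.999 g/L × 0.866 L = 0.865 g

disodium phosphate 6.668 g; calcium chloride dihydrate 1.134 g; monosodium phosphate 0.865 g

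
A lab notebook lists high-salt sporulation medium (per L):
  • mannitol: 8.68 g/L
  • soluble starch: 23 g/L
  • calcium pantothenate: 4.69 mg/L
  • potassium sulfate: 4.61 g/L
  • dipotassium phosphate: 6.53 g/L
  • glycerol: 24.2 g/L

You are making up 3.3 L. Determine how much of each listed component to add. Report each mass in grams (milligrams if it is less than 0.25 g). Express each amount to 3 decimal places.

Working volume: 3.3 L.
mannitol: 8.68 g/L × 3.3 L = 28.644 g
soluble starch: 23 g/L × 3.3 L = 75.900 g
calcium pantothenate: 4.69 mg/L × 3.3 L = 15.477 mg
potassium sulfate: 4.61 g/L × 3.3 L = 15.213 g
dipotassium phosphate: 6.53 g/L × 3.3 L = 21.549 g
glycerol: 24.2 g/L × 3.3 L = 79.860 g

mannitol 28.644 g; soluble starch 75.900 g; calcium pantothenate 15.477 mg; potassium sulfate 15.213 g; dipotassium phosphate 21.549 g; glycerol 79.860 g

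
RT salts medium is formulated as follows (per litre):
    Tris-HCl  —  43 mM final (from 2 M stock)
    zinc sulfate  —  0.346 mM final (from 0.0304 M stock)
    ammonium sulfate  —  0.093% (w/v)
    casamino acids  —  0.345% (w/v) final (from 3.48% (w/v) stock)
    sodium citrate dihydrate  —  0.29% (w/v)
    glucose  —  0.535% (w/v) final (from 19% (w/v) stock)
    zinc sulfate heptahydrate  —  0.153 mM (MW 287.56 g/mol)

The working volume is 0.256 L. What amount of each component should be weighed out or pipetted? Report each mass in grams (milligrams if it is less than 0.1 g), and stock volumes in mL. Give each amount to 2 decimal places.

Tris-HCl 5.50 mL; zinc sulfate 2.91 mL; ammonium sulfate 0.24 g; casamino acids 25.38 mL; sodium citrate dihydrate 0.74 g; glucose 7.21 mL; zinc sulfate heptahydrate 11.26 mg

Working volume: 0.256 L.
Tris-HCl: C1V1 = C2V2 → 43 mM × 256 mL ÷ 2000 mM = 5.50 mL
zinc sulfate: C1V1 = C2V2 → 0.346 mM × 256 mL ÷ 30.4 mM = 2.91 mL
ammonium sulfate: 0.093 g per 100 mL × 256 mL ÷ 100 = 0.24 g
casamino acids: V = C2·V2/C1 = 0.345% ÷ 3.48% × 256 mL = 25.38 mL
sodium citrate dihydrate: 0.29 g per 100 mL × 256 mL ÷ 100 = 0.74 g
glucose: dilute stock: 0.535% ÷ 19% × 256 mL = 7.21 mL
zinc sulfate heptahydrate: 0.153 mmol/L × 287.56 mg/mmol × 0.256 L = 11.26 mg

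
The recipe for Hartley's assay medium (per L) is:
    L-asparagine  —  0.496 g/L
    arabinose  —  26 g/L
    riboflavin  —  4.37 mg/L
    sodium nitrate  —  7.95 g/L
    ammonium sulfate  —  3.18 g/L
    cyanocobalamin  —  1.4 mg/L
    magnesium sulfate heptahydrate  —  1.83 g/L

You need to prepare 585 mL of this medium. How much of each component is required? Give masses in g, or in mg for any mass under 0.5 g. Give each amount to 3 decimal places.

Scale factor relative to 1 L: 0.585.
L-asparagine: 0.496 g/L × 0.585 L = 0.29016 g = 290.160 mg
arabinose: 26 g/L × 0.585 L = 15.210 g
riboflavin: 4.37 mg/L × 0.585 L = 2.556 mg
sodium nitrate: 7.95 g/L × 0.585 L = 4.651 g
ammonium sulfate: 3.18 g/L × 0.585 L = 1.860 g
cyanocobalamin: 1.4 mg/L × 0.585 L = 0.819 mg
magnesium sulfate heptahydrate: 1.83 g/L × 0.585 L = 1.071 g

L-asparagine 290.160 mg; arabinose 15.210 g; riboflavin 2.556 mg; sodium nitrate 4.651 g; ammonium sulfate 1.860 g; cyanocobalamin 0.819 mg; magnesium sulfate heptahydrate 1.071 g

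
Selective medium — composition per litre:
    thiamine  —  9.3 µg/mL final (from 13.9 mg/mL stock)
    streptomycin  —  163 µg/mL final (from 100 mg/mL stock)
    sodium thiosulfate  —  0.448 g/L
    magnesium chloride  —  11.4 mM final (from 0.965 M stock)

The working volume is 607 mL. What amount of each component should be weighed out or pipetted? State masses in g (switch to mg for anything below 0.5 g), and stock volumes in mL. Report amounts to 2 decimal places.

thiamine 0.41 mL; streptomycin 0.99 mL; sodium thiosulfate 271.94 mg; magnesium chloride 7.17 mL

Working volume: 607 mL = 0.607 L.
thiamine: dilute stock: 9.3 µg/mL × 607 mL ÷ 13900 µg/mL = 0.41 mL
streptomycin: V = C2·V2/C1 = 163 µg/mL × 607 mL ÷ 100000 µg/mL = 0.99 mL
sodium thiosulfate: 0.448 g/L × 0.607 L = 0.271936 g = 271.94 mg
magnesium chloride: V = C2·V2/C1 = 11.4 mM × 607 mL ÷ 965 mM = 7.17 mL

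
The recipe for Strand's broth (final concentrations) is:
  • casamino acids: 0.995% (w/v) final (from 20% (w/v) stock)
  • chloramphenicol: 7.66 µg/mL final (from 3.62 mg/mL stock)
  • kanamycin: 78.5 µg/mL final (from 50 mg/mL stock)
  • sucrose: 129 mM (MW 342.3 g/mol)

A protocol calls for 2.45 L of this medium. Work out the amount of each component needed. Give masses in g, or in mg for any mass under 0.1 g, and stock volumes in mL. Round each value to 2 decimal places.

casamino acids 121.89 mL; chloramphenicol 5.18 mL; kanamycin 3.85 mL; sucrose 108.18 g

Working volume: 2.45 L.
casamino acids: dilute stock: 0.995% ÷ 20% × 2450 mL = 121.89 mL
chloramphenicol: V = C2·V2/C1 = 7.66 µg/mL × 2450 mL ÷ 3620 µg/mL = 5.18 mL
kanamycin: C1V1 = C2V2 → 78.5 µg/mL × 2450 mL ÷ 50000 µg/mL = 3.85 mL
sucrose: 129 mmol/L × 342.3 g/mol × 2.45 L ÷ 1000 = 108.18 g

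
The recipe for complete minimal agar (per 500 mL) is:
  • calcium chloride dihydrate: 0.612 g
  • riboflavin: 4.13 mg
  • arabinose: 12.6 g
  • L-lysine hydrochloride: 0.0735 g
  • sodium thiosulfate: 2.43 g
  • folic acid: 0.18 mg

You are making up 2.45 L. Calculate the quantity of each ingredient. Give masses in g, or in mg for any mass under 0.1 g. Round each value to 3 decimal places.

calcium chloride dihydrate 2.999 g; riboflavin 20.237 mg; arabinose 61.740 g; L-lysine hydrochloride 0.360 g; sodium thiosulfate 11.907 g; folic acid 0.882 mg

Scale factor = 2450 mL / 500 mL = 4.9.
calcium chloride dihydrate: 0.612 g × (2450 mL / 500 mL) = 2.999 g
riboflavin: 4.13 mg × (2450 mL / 500 mL) = 20.237 mg
arabinose: 12.6 g × (2450 mL / 500 mL) = 61.740 g
L-lysine hydrochloride: 0.0735 g × (2450 mL / 500 mL) = 0.360 g
sodium thiosulfate: 2.43 g × (2450 mL / 500 mL) = 11.907 g
folic acid: 0.18 mg × (2450 mL / 500 mL) = 0.882 mg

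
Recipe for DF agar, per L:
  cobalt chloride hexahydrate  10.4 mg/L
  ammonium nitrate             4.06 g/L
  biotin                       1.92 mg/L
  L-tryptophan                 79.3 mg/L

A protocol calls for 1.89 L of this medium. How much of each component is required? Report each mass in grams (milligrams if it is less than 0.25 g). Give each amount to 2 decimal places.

Working volume: 1.89 L.
cobalt chloride hexahydrate: 10.4 mg/L × 1.89 L = 19.66 mg
ammonium nitrate: 4.06 g/L × 1.89 L = 7.67 g
biotin: 1.92 mg/L × 1.89 L = 3.63 mg
L-tryptophan: 79.3 mg/L × 1.89 L = 149.88 mg

cobalt chloride hexahydrate 19.66 mg; ammonium nitrate 7.67 g; biotin 3.63 mg; L-tryptophan 149.88 mg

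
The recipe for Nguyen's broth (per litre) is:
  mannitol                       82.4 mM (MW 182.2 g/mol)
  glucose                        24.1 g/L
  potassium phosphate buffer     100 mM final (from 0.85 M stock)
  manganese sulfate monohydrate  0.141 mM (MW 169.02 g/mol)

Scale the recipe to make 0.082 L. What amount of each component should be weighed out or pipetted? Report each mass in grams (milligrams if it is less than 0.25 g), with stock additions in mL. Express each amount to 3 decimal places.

mannitol 1.231 g; glucose 1.976 g; potassium phosphate buffer 9.647 mL; manganese sulfate monohydrate 1.954 mg

Scale factor relative to 1 L: 0.082.
mannitol: 82.4 mmol/L × 182.2 g/mol × 0.082 L ÷ 1000 = 1.231 g
glucose: 24.1 g/L × 0.082 L = 1.976 g
potassium phosphate buffer: dilute stock: 100 mM × 82 mL ÷ 850 mM = 9.647 mL
manganese sulfate monohydrate: 0.141 mmol/L × 169.02 mg/mmol × 0.082 L = 1.954 mg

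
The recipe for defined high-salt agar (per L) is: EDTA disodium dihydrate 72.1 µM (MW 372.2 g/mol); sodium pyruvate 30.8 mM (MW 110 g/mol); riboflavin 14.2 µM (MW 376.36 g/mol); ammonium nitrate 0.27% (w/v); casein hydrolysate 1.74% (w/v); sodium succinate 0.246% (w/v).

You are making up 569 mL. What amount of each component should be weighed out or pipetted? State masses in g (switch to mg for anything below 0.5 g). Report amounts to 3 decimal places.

Scale factor relative to 1 L: 0.569.
EDTA disodium dihydrate: 72.1 µmol/L × 372.2 g/mol × 0.569 L ÷ 1000 = 15.269 mg
sodium pyruvate: 30.8 mmol/L × 110 g/mol × 0.569 L ÷ 1000 = 1.928 g
riboflavin: 14.2 µmol/L × 376.36 g/mol × 0.569 L ÷ 1000 = 3.041 mg
ammonium nitrate: 0.27 g per 100 mL × 569 mL ÷ 100 = 1.536 g
casein hydrolysate: 1.74 g per 100 mL × 569 mL ÷ 100 = 9.901 g
sodium succinate: 0.246% w/v = 2.46 g/L → 2.46 × 0.569 L = 1.400 g

EDTA disodium dihydrate 15.269 mg; sodium pyruvate 1.928 g; riboflavin 3.041 mg; ammonium nitrate 1.536 g; casein hydrolysate 9.901 g; sodium succinate 1.400 g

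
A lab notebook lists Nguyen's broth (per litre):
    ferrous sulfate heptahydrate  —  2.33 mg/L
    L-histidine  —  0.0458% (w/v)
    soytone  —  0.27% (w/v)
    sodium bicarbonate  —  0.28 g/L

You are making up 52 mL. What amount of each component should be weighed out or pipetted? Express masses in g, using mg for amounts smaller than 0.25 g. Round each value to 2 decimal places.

ferrous sulfate heptahydrate 0.12 mg; L-histidine 23.82 mg; soytone 140.40 mg; sodium bicarbonate 14.56 mg

Target volume = 52 mL = 0.052 L.
ferrous sulfate heptahydrate: 2.33 mg/L × 0.052 L = 0.12 mg
L-histidine: 0.0458 g per 100 mL × 52 mL ÷ 100 = 0.023816 g = 23.82 mg
soytone: 0.27% w/v = 2.7 g/L → 2.7 × 0.052 L = 0.1404 g = 140.40 mg
sodium bicarbonate: 0.28 g/L × 0.052 L = 0.01456 g = 14.56 mg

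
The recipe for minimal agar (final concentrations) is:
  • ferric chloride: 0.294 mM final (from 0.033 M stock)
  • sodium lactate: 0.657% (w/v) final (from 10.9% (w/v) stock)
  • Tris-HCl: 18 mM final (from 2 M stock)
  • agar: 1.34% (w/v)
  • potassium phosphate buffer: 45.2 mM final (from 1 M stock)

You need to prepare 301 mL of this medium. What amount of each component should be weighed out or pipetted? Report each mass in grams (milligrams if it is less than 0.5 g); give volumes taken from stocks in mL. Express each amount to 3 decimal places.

ferric chloride 2.682 mL; sodium lactate 18.143 mL; Tris-HCl 2.709 mL; agar 4.033 g; potassium phosphate buffer 13.605 mL

Target volume = 301 mL = 0.301 L.
ferric chloride: V = C2·V2/C1 = 0.294 mM × 301 mL ÷ 33 mM = 2.682 mL
sodium lactate: C1V1 = C2V2 → 0.657% ÷ 10.9% × 301 mL = 18.143 mL
Tris-HCl: V = C2·V2/C1 = 18 mM × 301 mL ÷ 2000 mM = 2.709 mL
agar: 1.34 g per 100 mL × 301 mL ÷ 100 = 4.033 g
potassium phosphate buffer: dilute stock: 45.2 mM × 301 mL ÷ 1000 mM = 13.605 mL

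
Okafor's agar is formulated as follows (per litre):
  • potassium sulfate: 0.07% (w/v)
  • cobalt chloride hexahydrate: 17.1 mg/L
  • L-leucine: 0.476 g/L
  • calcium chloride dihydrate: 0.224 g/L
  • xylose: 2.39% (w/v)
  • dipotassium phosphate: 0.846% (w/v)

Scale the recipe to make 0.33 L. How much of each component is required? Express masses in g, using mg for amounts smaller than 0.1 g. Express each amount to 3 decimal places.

potassium sulfate 0.231 g; cobalt chloride hexahydrate 5.643 mg; L-leucine 0.157 g; calcium chloride dihydrate 73.920 mg; xylose 7.887 g; dipotassium phosphate 2.792 g

Working volume: 0.33 L.
potassium sulfate: 0.07 g per 100 mL × 330 mL ÷ 100 = 0.231 g
cobalt chloride hexahydrate: 17.1 mg/L × 0.33 L = 5.643 mg
L-leucine: 0.476 g/L × 0.33 L = 0.157 g
calcium chloride dihydrate: 0.224 g/L × 0.33 L = 0.07392 g = 73.920 mg
xylose: 2.39% w/v = 23.9 g/L → 23.9 × 0.33 L = 7.887 g
dipotassium phosphate: 0.846% w/v = 8.46 g/L → 8.46 × 0.33 L = 2.792 g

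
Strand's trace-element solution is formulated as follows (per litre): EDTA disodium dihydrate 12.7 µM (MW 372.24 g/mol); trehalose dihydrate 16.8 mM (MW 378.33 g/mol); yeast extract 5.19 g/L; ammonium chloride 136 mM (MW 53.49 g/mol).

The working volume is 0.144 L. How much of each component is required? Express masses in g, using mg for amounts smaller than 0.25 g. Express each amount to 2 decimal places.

EDTA disodium dihydrate 0.68 mg; trehalose dihydrate 0.92 g; yeast extract 0.75 g; ammonium chloride 1.05 g

Scale factor relative to 1 L: 0.144.
EDTA disodium dihydrate: 12.7 µmol/L × 372.24 g/mol × 0.144 L ÷ 1000 = 0.68 mg
trehalose dihydrate: 16.8 mmol/L × 378.33 g/mol × 0.144 L ÷ 1000 = 0.92 g
yeast extract: 5.19 g/L × 0.144 L = 0.75 g
ammonium chloride: 136 mmol/L × 53.49 g/mol × 0.144 L ÷ 1000 = 1.05 g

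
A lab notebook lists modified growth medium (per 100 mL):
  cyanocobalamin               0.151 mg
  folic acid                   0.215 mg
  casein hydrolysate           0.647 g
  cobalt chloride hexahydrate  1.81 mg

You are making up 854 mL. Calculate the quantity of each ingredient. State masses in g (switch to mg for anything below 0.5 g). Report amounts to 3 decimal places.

cyanocobalamin 1.290 mg; folic acid 1.836 mg; casein hydrolysate 5.525 g; cobalt chloride hexahydrate 15.457 mg

Ratio of target to recipe volume: 854 / 100 = 8.54.
cyanocobalamin: 0.151 mg × (854 mL / 100 mL) = 1.290 mg
folic acid: 0.215 mg × (854 mL / 100 mL) = 1.836 mg
casein hydrolysate: 0.647 g × (854 mL / 100 mL) = 5.525 g
cobalt chloride hexahydrate: 1.81 mg × (854 mL / 100 mL) = 15.457 mg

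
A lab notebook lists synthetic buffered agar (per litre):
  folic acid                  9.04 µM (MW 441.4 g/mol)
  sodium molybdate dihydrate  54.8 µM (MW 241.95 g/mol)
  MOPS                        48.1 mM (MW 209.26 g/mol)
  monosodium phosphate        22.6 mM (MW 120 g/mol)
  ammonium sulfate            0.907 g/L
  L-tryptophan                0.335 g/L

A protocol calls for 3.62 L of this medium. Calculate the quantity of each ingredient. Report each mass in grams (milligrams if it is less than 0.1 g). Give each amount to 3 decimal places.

folic acid 14.445 mg; sodium molybdate dihydrate 47.997 mg; MOPS 36.437 g; monosodium phosphate 9.817 g; ammonium sulfate 3.283 g; L-tryptophan 1.213 g

Scale factor relative to 1 L: 3.62.
folic acid: 9.04 µmol/L × 441.4 g/mol × 3.62 L ÷ 1000 = 14.445 mg
sodium molybdate dihydrate: 54.8 µmol/L × 241.95 g/mol × 3.62 L ÷ 1000 = 47.997 mg
MOPS: 48.1 mmol/L × 209.26 g/mol × 3.62 L ÷ 1000 = 36.437 g
monosodium phosphate: 22.6 mmol/L × 120 g/mol × 3.62 L ÷ 1000 = 9.817 g
ammonium sulfate: 0.907 g/L × 3.62 L = 3.283 g
L-tryptophan: 0.335 g/L × 3.62 L = 1.213 g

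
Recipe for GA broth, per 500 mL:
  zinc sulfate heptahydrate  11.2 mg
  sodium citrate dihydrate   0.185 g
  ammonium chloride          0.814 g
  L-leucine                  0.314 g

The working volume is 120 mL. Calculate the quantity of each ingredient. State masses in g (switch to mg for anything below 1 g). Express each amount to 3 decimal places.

zinc sulfate heptahydrate 2.688 mg; sodium citrate dihydrate 44.400 mg; ammonium chloride 195.360 mg; L-leucine 75.360 mg

Scale factor = 120 mL / 500 mL = 0.24.
zinc sulfate heptahydrate: 11.2 mg × (120 mL / 500 mL) = 2.688 mg
sodium citrate dihydrate: 0.185 g × (120 mL / 500 mL) = 0.0444 g = 44.400 mg
ammonium chloride: 0.814 g × (120 mL / 500 mL) = 0.19536 g = 195.360 mg
L-leucine: 0.314 g × (120 mL / 500 mL) = 0.07536 g = 75.360 mg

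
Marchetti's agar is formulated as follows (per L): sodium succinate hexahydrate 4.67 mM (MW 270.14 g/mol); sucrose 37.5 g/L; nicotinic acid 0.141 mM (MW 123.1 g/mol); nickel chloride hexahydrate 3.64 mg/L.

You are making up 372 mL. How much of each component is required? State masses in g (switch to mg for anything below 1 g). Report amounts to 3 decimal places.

sodium succinate hexahydrate 469.298 mg; sucrose 13.950 g; nicotinic acid 6.457 mg; nickel chloride hexahydrate 1.354 mg

Target volume = 372 mL = 0.372 L.
sodium succinate hexahydrate: 4.67 mmol/L × 270.14 mg/mmol × 0.372 L = 469.298 mg
sucrose: 37.5 g/L × 0.372 L = 13.950 g
nicotinic acid: 0.141 mmol/L × 123.1 mg/mmol × 0.372 L = 6.457 mg
nickel chloride hexahydrate: 3.64 mg/L × 0.372 L = 1.354 mg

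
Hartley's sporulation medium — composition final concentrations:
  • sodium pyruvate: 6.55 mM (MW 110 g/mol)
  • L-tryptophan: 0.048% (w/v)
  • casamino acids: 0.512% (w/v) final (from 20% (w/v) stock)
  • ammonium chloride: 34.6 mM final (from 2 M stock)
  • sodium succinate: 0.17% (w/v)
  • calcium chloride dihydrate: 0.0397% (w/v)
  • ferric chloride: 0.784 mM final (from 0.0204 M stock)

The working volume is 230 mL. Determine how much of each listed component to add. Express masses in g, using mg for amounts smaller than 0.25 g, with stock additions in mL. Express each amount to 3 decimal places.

sodium pyruvate 165.715 mg; L-tryptophan 110.400 mg; casamino acids 5.888 mL; ammonium chloride 3.979 mL; sodium succinate 0.391 g; calcium chloride dihydrate 91.310 mg; ferric chloride 8.839 mL

Target volume = 230 mL = 0.23 L.
sodium pyruvate: 6.55 mmol/L × 110 mg/mmol × 0.23 L = 165.715 mg
L-tryptophan: 0.048% w/v = 0.48 g/L → 0.48 × 0.23 L = 0.1104 g = 110.400 mg
casamino acids: V = C2·V2/C1 = 0.512% ÷ 20% × 230 mL = 5.888 mL
ammonium chloride: C1V1 = C2V2 → 34.6 mM × 230 mL ÷ 2000 mM = 3.979 mL
sodium succinate: 0.17% w/v = 1.7 g/L → 1.7 × 0.23 L = 0.391 g
calcium chloride dihydrate: 0.0397% w/v = 0.397 g/L → 0.397 × 0.23 L = 0.09131 g = 91.310 mg
ferric chloride: C1V1 = C2V2 → 0.784 mM × 230 mL ÷ 20.4 mM = 8.839 mL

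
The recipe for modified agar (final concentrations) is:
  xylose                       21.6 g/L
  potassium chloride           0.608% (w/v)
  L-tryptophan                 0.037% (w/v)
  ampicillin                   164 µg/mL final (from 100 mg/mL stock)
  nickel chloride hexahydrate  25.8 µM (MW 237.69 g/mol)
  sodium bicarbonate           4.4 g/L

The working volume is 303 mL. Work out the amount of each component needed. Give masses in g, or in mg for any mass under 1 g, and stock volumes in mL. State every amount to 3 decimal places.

xylose 6.545 g; potassium chloride 1.842 g; L-tryptophan 112.110 mg; ampicillin 0.497 mL; nickel chloride hexahydrate 1.858 mg; sodium bicarbonate 1.333 g

Target volume = 303 mL = 0.303 L.
xylose: 21.6 g/L × 0.303 L = 6.545 g
potassium chloride: 0.608% w/v = 6.08 g/L → 6.08 × 0.303 L = 1.842 g
L-tryptophan: 0.037% w/v = 0.37 g/L → 0.37 × 0.303 L = 0.11211 g = 112.110 mg
ampicillin: dilute stock: 164 µg/mL × 303 mL ÷ 100000 µg/mL = 0.497 mL
nickel chloride hexahydrate: 25.8 µmol/L × 237.69 g/mol × 0.303 L ÷ 1000 = 1.858 mg
sodium bicarbonate: 4.4 g/L × 0.303 L = 1.333 g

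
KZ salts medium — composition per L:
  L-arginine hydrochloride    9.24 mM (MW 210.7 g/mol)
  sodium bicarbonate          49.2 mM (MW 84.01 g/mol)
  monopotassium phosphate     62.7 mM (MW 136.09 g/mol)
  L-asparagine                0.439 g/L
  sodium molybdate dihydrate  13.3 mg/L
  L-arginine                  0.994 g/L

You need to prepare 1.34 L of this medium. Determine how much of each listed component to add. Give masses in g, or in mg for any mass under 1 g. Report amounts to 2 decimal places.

Working volume: 1.34 L.
L-arginine hydrochloride: 9.24 mmol/L × 210.7 g/mol × 1.34 L ÷ 1000 = 2.61 g
sodium bicarbonate: 49.2 mmol/L × 84.01 g/mol × 1.34 L ÷ 1000 = 5.54 g
monopotassium phosphate: 62.7 mmol/L × 136.09 g/mol × 1.34 L ÷ 1000 = 11.43 g
L-asparagine: 0.439 g/L × 1.34 L = 0.58826 g = 588.26 mg
sodium molybdate dihydrate: 13.3 mg/L × 1.34 L = 17.82 mg
L-arginine: 0.994 g/L × 1.34 L = 1.33 g

L-arginine hydrochloride 2.61 g; sodium bicarbonate 5.54 g; monopotassium phosphate 11.43 g; L-asparagine 588.26 mg; sodium molybdate dihydrate 17.82 mg; L-arginine 1.33 g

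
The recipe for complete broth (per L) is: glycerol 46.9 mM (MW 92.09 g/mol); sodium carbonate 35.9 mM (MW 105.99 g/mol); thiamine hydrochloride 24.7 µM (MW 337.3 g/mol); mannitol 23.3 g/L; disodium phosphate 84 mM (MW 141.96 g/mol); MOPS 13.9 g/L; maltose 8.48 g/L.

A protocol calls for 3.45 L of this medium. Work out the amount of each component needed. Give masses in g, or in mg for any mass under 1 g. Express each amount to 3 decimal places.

Working volume: 3.45 L.
glycerol: 46.9 mmol/L × 92.09 g/mol × 3.45 L ÷ 1000 = 14.901 g
sodium carbonate: 35.9 mmol/L × 105.99 g/mol × 3.45 L ÷ 1000 = 13.127 g
thiamine hydrochloride: 24.7 µmol/L × 337.3 g/mol × 3.45 L ÷ 1000 = 28.743 mg
mannitol: 23.3 g/L × 3.45 L = 80.385 g
disodium phosphate: 84 mmol/L × 141.96 g/mol × 3.45 L ÷ 1000 = 41.140 g
MOPS: 13.9 g/L × 3.45 L = 47.955 g
maltose: 8.48 g/L × 3.45 L = 29.256 g

glycerol 14.901 g; sodium carbonate 13.127 g; thiamine hydrochloride 28.743 mg; mannitol 80.385 g; disodium phosphate 41.140 g; MOPS 47.955 g; maltose 29.256 g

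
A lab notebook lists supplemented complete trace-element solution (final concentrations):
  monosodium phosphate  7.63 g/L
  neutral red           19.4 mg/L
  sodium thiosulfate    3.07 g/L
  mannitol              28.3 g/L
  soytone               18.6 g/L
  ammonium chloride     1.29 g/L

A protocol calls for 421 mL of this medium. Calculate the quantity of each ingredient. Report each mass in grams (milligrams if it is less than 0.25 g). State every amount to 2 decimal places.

monosodium phosphate 3.21 g; neutral red 8.17 mg; sodium thiosulfate 1.29 g; mannitol 11.91 g; soytone 7.83 g; ammonium chloride 0.54 g

Scale factor relative to 1 L: 0.421.
monosodium phosphate: 7.63 g/L × 0.421 L = 3.21 g
neutral red: 19.4 mg/L × 0.421 L = 8.17 mg
sodium thiosulfate: 3.07 g/L × 0.421 L = 1.29 g
mannitol: 28.3 g/L × 0.421 L = 11.91 g
soytone: 18.6 g/L × 0.421 L = 7.83 g
ammonium chloride: 1.29 g/L × 0.421 L = 0.54 g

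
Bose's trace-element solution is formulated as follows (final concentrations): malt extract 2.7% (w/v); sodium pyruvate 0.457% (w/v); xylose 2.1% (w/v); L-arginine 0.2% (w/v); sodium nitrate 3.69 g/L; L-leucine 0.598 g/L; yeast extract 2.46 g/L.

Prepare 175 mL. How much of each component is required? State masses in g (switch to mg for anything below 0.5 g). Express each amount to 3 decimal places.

Scale factor relative to 1 L: 0.175.
malt extract: 2.7% w/v = 27 g/L → 27 × 0.175 L = 4.725 g
sodium pyruvate: 0.457% w/v = 4.57 g/L → 4.57 × 0.175 L = 0.800 g
xylose: 2.1% w/v = 21 g/L → 21 × 0.175 L = 3.675 g
L-arginine: 0.2 g per 100 mL × 175 mL ÷ 100 = 0.35 g = 350.000 mg
sodium nitrate: 3.69 g/L × 0.175 L = 0.646 g
L-leucine: 0.598 g/L × 0.175 L = 0.10465 g = 104.650 mg
yeast extract: 2.46 g/L × 0.175 L = 0.4305 g = 430.500 mg

malt extract 4.725 g; sodium pyruvate 0.800 g; xylose 3.675 g; L-arginine 350.000 mg; sodium nitrate 0.646 g; L-leucine 104.650 mg; yeast extract 430.500 mg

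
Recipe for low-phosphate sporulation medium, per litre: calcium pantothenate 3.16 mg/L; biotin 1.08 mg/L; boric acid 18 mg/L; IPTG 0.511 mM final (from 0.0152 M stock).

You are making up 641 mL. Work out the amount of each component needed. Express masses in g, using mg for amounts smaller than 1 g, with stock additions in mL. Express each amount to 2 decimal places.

Scale factor relative to 1 L: 0.641.
calcium pantothenate: 3.16 mg/L × 0.641 L = 2.03 mg
biotin: 1.08 mg/L × 0.641 L = 0.69 mg
boric acid: 18 mg/L × 0.641 L = 11.54 mg
IPTG: C1V1 = C2V2 → 0.511 mM × 641 mL ÷ 15.2 mM = 21.55 mL

calcium pantothenate 2.03 mg; biotin 0.69 mg; boric acid 11.54 mg; IPTG 21.55 mL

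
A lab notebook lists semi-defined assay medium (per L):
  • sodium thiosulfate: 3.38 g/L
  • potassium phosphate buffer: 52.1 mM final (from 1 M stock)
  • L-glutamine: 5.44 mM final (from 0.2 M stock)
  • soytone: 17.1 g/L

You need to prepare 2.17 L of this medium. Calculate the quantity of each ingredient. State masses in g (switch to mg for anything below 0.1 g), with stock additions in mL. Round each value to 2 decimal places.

Scale factor relative to 1 L: 2.17.
sodium thiosulfate: 3.38 g/L × 2.17 L = 7.33 g
potassium phosphate buffer: V = C2·V2/C1 = 52.1 mM × 2170 mL ÷ 1000 mM = 113.06 mL
L-glutamine: C1V1 = C2V2 → 5.44 mM × 2170 mL ÷ 200 mM = 59.02 mL
soytone: 17.1 g/L × 2.17 L = 37.11 g

sodium thiosulfate 7.33 g; potassium phosphate buffer 113.06 mL; L-glutamine 59.02 mL; soytone 37.11 g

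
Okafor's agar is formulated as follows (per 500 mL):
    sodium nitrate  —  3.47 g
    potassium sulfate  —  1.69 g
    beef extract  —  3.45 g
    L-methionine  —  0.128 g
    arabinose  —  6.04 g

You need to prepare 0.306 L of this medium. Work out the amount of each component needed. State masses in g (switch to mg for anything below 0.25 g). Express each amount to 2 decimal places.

Scale factor = 306 mL / 500 mL = 0.612.
sodium nitrate: 3.47 g × (306 mL / 500 mL) = 2.12 g
potassium sulfate: 1.69 g × (306 mL / 500 mL) = 1.03 g
beef extract: 3.45 g × (306 mL / 500 mL) = 2.11 g
L-methionine: 0.128 g × (306 mL / 500 mL) = 0.078336 g = 78.34 mg
arabinose: 6.04 g × (306 mL / 500 mL) = 3.70 g

sodium nitrate 2.12 g; potassium sulfate 1.03 g; beef extract 2.11 g; L-methionine 78.34 mg; arabinose 3.70 g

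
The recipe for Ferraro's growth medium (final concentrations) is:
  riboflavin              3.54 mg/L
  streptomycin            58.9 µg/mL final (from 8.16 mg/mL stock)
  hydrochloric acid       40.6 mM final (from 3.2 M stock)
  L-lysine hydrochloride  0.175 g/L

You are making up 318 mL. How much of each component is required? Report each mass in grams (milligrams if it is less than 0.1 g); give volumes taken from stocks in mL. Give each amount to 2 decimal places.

Working volume: 318 mL = 0.318 L.
riboflavin: 3.54 mg/L × 0.318 L = 1.13 mg
streptomycin: V = C2·V2/C1 = 58.9 µg/mL × 318 mL ÷ 8160 µg/mL = 2.30 mL
hydrochloric acid: C1V1 = C2V2 → 40.6 mM × 318 mL ÷ 3200 mM = 4.03 mL
L-lysine hydrochloride: 0.175 g/L × 0.318 L = 0.05565 g = 55.65 mg

riboflavin 1.13 mg; streptomycin 2.30 mL; hydrochloric acid 4.03 mL; L-lysine hydrochloride 55.65 mg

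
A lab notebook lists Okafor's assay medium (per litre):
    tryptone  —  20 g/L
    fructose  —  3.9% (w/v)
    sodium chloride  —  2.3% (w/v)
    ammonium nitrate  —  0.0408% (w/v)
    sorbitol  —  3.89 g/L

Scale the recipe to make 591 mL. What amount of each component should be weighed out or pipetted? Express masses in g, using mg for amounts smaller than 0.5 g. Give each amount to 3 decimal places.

Scale factor relative to 1 L: 0.591.
tryptone: 20 g/L × 0.591 L = 11.820 g
fructose: 3.9% w/v = 39 g/L → 39 × 0.591 L = 23.049 g
sodium chloride: 2.3% w/v = 23 g/L → 23 × 0.591 L = 13.593 g
ammonium nitrate: 0.0408% w/v = 0.408 g/L → 0.408 × 0.591 L = 0.241128 g = 241.128 mg
sorbitol: 3.89 g/L × 0.591 L = 2.299 g

tryptone 11.820 g; fructose 23.049 g; sodium chloride 13.593 g; ammonium nitrate 241.128 mg; sorbitol 2.299 g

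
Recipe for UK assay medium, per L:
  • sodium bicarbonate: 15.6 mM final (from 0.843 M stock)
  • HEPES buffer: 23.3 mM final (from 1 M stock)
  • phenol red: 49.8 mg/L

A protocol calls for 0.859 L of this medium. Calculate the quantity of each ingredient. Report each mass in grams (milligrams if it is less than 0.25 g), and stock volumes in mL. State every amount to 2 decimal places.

Working volume: 0.859 L.
sodium bicarbonate: V = C2·V2/C1 = 15.6 mM × 859 mL ÷ 843 mM = 15.90 mL
HEPES buffer: C1V1 = C2V2 → 23.3 mM × 859 mL ÷ 1000 mM = 20.01 mL
phenol red: 49.8 mg/L × 0.859 L = 42.78 mg

sodium bicarbonate 15.90 mL; HEPES buffer 20.01 mL; phenol red 42.78 mg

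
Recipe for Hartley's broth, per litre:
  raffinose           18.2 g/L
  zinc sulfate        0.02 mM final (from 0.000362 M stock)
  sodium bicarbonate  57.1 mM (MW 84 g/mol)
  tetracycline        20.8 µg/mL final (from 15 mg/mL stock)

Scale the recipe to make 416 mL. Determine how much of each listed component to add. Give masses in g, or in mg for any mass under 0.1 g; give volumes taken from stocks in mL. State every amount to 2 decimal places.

raffinose 7.57 g; zinc sulfate 22.98 mL; sodium bicarbonate 2.00 g; tetracycline 0.58 mL

Target volume = 416 mL = 0.416 L.
raffinose: 18.2 g/L × 0.416 L = 7.57 g
zinc sulfate: V = C2·V2/C1 = 0.02 mM × 416 mL ÷ 0.362 mM = 22.98 mL
sodium bicarbonate: 57.1 mmol/L × 84 g/mol × 0.416 L ÷ 1000 = 2.00 g
tetracycline: dilute stock: 20.8 µg/mL × 416 mL ÷ 15000 µg/mL = 0.58 mL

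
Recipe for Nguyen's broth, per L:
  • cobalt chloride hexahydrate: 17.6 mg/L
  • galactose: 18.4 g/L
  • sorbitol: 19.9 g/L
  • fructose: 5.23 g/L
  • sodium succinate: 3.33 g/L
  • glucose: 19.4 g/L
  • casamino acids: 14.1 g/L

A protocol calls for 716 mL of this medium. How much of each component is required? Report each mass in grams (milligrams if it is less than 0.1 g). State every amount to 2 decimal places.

Scale factor relative to 1 L: 0.716.
cobalt chloride hexahydrate: 17.6 mg/L × 0.716 L = 12.60 mg
galactose: 18.4 g/L × 0.716 L = 13.17 g
sorbitol: 19.9 g/L × 0.716 L = 14.25 g
fructose: 5.23 g/L × 0.716 L = 3.74 g
sodium succinate: 3.33 g/L × 0.716 L = 2.38 g
glucose: 19.4 g/L × 0.716 L = 13.89 g
casamino acids: 14.1 g/L × 0.716 L = 10.10 g

cobalt chloride hexahydrate 12.60 mg; galactose 13.17 g; sorbitol 14.25 g; fructose 3.74 g; sodium succinate 2.38 g; glucose 13.89 g; casamino acids 10.10 g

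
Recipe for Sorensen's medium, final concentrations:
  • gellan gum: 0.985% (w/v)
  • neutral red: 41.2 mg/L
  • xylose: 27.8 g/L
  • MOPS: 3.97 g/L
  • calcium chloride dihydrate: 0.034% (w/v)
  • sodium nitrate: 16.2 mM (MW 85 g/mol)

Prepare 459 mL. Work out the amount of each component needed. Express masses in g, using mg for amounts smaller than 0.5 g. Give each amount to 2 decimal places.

gellan gum 4.52 g; neutral red 18.91 mg; xylose 12.76 g; MOPS 1.82 g; calcium chloride dihydrate 156.06 mg; sodium nitrate 0.63 g

Working volume: 459 mL = 0.459 L.
gellan gum: 0.985% w/v = 9.85 g/L → 9.85 × 0.459 L = 4.52 g
neutral red: 41.2 mg/L × 0.459 L = 18.91 mg
xylose: 27.8 g/L × 0.459 L = 12.76 g
MOPS: 3.97 g/L × 0.459 L = 1.82 g
calcium chloride dihydrate: 0.034 g per 100 mL × 459 mL ÷ 100 = 0.15606 g = 156.06 mg
sodium nitrate: 16.2 mmol/L × 85 g/mol × 0.459 L ÷ 1000 = 0.63 g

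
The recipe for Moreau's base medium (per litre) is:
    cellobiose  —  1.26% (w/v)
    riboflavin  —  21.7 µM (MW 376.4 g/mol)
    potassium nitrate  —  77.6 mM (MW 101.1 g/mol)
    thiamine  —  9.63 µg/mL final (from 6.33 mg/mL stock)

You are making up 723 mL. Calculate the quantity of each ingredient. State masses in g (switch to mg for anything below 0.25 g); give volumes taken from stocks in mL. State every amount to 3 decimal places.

cellobiose 9.110 g; riboflavin 5.905 mg; potassium nitrate 5.672 g; thiamine 1.100 mL

Working volume: 723 mL = 0.723 L.
cellobiose: 1.26% w/v = 12.6 g/L → 12.6 × 0.723 L = 9.110 g
riboflavin: 21.7 µmol/L × 376.4 g/mol × 0.723 L ÷ 1000 = 5.905 mg
potassium nitrate: 77.6 mmol/L × 101.1 g/mol × 0.723 L ÷ 1000 = 5.672 g
thiamine: V = C2·V2/C1 = 9.63 µg/mL × 723 mL ÷ 6330 µg/mL = 1.100 mL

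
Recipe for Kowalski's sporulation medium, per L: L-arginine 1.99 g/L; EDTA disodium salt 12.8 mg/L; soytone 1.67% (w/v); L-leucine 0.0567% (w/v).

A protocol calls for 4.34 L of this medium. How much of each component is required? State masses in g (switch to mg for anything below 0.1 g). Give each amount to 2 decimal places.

L-arginine 8.64 g; EDTA disodium salt 55.55 mg; soytone 72.48 g; L-leucine 2.46 g

Working volume: 4.34 L.
L-arginine: 1.99 g/L × 4.34 L = 8.64 g
EDTA disodium salt: 12.8 mg/L × 4.34 L = 55.55 mg
soytone: 1.67 g per 100 mL × 4340 mL ÷ 100 = 72.48 g
L-leucine: 0.0567 g per 100 mL × 4340 mL ÷ 100 = 2.46 g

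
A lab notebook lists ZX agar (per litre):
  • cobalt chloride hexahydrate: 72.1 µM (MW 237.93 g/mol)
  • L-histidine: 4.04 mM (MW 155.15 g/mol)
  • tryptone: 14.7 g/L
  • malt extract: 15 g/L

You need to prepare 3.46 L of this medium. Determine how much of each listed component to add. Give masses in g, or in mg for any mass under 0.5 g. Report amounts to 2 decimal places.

Scale factor relative to 1 L: 3.46.
cobalt chloride hexahydrate: 72.1 µmol/L × 237.93 g/mol × 3.46 L ÷ 1000 = 59.36 mg
L-histidine: 4.04 mmol/L × 155.15 g/mol × 3.46 L ÷ 1000 = 2.17 g
tryptone: 14.7 g/L × 3.46 L = 50.86 g
malt extract: 15 g/L × 3.46 L = 51.90 g

cobalt chloride hexahydrate 59.36 mg; L-histidine 2.17 g; tryptone 50.86 g; malt extract 51.90 g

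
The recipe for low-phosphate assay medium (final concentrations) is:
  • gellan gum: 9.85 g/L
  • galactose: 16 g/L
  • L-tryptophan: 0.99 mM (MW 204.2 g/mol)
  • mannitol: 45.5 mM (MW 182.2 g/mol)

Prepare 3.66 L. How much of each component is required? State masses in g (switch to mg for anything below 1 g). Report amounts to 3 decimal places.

Working volume: 3.66 L.
gellan gum: 9.85 g/L × 3.66 L = 36.051 g
galactose: 16 g/L × 3.66 L = 58.560 g
L-tryptophan: 0.99 mmol/L × 204.2 mg/mmol × 3.66 L = 739.898 mg
mannitol: 45.5 mmol/L × 182.2 g/mol × 3.66 L ÷ 1000 = 30.342 g

gellan gum 36.051 g; galactose 58.560 g; L-tryptophan 739.898 mg; mannitol 30.342 g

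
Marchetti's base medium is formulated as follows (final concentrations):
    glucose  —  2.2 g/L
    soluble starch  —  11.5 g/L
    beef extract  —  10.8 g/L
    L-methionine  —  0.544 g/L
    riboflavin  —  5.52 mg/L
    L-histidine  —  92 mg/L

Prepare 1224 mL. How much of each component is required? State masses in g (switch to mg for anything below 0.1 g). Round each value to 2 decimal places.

Target volume = 1224 mL = 1.224 L.
glucose: 2.2 g/L × 1.224 L = 2.69 g
soluble starch: 11.5 g/L × 1.224 L = 14.08 g
beef extract: 10.8 g/L × 1.224 L = 13.22 g
L-methionine: 0.544 g/L × 1.224 L = 0.67 g
riboflavin: 5.52 mg/L × 1.224 L = 6.76 mg
L-histidine: 92 mg/L × 1.224 L = 112.608 mg = 0.11 g

glucose 2.69 g; soluble starch 14.08 g; beef extract 13.22 g; L-methionine 0.67 g; riboflavin 6.76 mg; L-histidine 0.11 g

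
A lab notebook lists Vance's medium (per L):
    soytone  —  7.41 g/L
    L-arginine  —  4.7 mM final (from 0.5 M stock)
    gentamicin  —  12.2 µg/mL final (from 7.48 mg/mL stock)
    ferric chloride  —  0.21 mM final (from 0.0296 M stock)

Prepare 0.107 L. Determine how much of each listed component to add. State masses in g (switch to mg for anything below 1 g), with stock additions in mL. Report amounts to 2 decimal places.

soytone 792.87 mg; L-arginine 1.01 mL; gentamicin 0.17 mL; ferric chloride 0.76 mL

Working volume: 0.107 L.
soytone: 7.41 g/L × 0.107 L = 0.79287 g = 792.87 mg
L-arginine: V = C2·V2/C1 = 4.7 mM × 107 mL ÷ 500 mM = 1.01 mL
gentamicin: V = C2·V2/C1 = 12.2 µg/mL × 107 mL ÷ 7480 µg/mL = 0.17 mL
ferric chloride: V = C2·V2/C1 = 0.21 mM × 107 mL ÷ 29.6 mM = 0.76 mL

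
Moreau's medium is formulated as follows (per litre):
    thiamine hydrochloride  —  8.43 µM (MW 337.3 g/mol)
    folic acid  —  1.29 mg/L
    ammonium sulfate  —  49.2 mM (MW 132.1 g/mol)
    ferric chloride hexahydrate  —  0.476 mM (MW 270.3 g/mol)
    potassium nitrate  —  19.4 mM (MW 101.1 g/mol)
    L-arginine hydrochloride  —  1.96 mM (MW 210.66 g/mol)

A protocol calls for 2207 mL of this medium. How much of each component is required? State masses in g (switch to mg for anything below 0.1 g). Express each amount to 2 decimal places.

Target volume = 2207 mL = 2.207 L.
thiamine hydrochloride: 8.43 µmol/L × 337.3 g/mol × 2.207 L ÷ 1000 = 6.28 mg
folic acid: 1.29 mg/L × 2.207 L = 2.85 mg
ammonium sulfate: 49.2 mmol/L × 132.1 g/mol × 2.207 L ÷ 1000 = 14.34 g
ferric chloride hexahydrate: 0.476 mmol/L × 270.3 g/mol × 2.207 L ÷ 1000 = 0.28 g
potassium nitrate: 19.4 mmol/L × 101.1 g/mol × 2.207 L ÷ 1000 = 4.33 g
L-arginine hydrochloride: 1.96 mmol/L × 210.66 g/mol × 2.207 L ÷ 1000 = 0.91 g

thiamine hydrochloride 6.28 mg; folic acid 2.85 mg; ammonium sulfate 14.34 g; ferric chloride hexahydrate 0.28 g; potassium nitrate 4.33 g; L-arginine hydrochloride 0.91 g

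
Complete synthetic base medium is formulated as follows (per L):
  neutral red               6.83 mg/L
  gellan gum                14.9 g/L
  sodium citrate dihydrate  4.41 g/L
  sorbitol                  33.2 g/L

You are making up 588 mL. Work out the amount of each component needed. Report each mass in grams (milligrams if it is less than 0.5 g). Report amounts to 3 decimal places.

Target volume = 588 mL = 0.588 L.
neutral red: 6.83 mg/L × 0.588 L = 4.016 mg
gellan gum: 14.9 g/L × 0.588 L = 8.761 g
sodium citrate dihydrate: 4.41 g/L × 0.588 L = 2.593 g
sorbitol: 33.2 g/L × 0.588 L = 19.522 g

neutral red 4.016 mg; gellan gum 8.761 g; sodium citrate dihydrate 2.593 g; sorbitol 19.522 g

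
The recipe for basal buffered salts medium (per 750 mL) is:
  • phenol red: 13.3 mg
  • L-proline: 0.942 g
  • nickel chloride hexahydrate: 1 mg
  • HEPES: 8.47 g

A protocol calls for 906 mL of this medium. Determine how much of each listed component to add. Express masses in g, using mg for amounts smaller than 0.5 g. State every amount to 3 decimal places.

Scale factor = 906 mL / 750 mL = 1.208.
phenol red: 13.3 mg × (906 mL / 750 mL) = 16.066 mg
L-proline: 0.942 g × (906 mL / 750 mL) = 1.138 g
nickel chloride hexahydrate: 1 mg × (906 mL / 750 mL) = 1.208 mg
HEPES: 8.47 g × (906 mL / 750 mL) = 10.232 g

phenol red 16.066 mg; L-proline 1.138 g; nickel chloride hexahydrate 1.208 mg; HEPES 10.232 g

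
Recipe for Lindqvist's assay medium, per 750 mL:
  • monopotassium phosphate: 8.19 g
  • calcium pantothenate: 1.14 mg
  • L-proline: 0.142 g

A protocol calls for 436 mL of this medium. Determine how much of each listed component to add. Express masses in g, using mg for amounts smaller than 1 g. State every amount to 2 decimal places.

monopotassium phosphate 4.76 g; calcium pantothenate 0.66 mg; L-proline 82.55 mg

Ratio of target to recipe volume: 436 / 750 = 0.581333.
monopotassium phosphate: 8.19 g × (436 mL / 750 mL) = 4.76 g
calcium pantothenate: 1.14 mg × (436 mL / 750 mL) = 0.66 mg
L-proline: 0.142 g × (436 mL / 750 mL) = 0.0825493 g = 82.55 mg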